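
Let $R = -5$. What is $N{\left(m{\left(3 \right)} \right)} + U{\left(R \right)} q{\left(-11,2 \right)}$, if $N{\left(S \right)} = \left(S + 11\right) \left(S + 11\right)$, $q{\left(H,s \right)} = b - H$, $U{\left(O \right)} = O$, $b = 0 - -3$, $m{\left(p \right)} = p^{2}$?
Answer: $330$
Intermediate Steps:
$b = 3$ ($b = 0 + 3 = 3$)
$q{\left(H,s \right)} = 3 - H$
$N{\left(S \right)} = \left(11 + S\right)^{2}$ ($N{\left(S \right)} = \left(11 + S\right) \left(11 + S\right) = \left(11 + S\right)^{2}$)
$N{\left(m{\left(3 \right)} \right)} + U{\left(R \right)} q{\left(-11,2 \right)} = \left(11 + 3^{2}\right)^{2} - 5 \left(3 - -11\right) = \left(11 + 9\right)^{2} - 5 \left(3 + 11\right) = 20^{2} - 70 = 400 - 70 = 330$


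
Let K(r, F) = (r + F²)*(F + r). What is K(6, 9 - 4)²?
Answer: 116281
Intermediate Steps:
K(r, F) = (F + r)*(r + F²)
K(6, 9 - 4)² = ((9 - 4)³ + 6² + (9 - 4)*6 + 6*(9 - 4)²)² = (5³ + 36 + 5*6 + 6*5²)² = (125 + 36 + 30 + 6*25)² = (125 + 36 + 30 + 150)² = 341² = 116281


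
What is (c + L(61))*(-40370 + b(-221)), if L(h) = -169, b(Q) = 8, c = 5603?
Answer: -219327108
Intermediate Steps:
(c + L(61))*(-40370 + b(-221)) = (5603 - 169)*(-40370 + 8) = 5434*(-40362) = -219327108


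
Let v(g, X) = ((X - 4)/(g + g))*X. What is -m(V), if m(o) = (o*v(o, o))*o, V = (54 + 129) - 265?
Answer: 289132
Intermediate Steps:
V = -82 (V = 183 - 265 = -82)
v(g, X) = X*(-4 + X)/(2*g) (v(g, X) = ((-4 + X)/((2*g)))*X = ((-4 + X)*(1/(2*g)))*X = ((-4 + X)/(2*g))*X = X*(-4 + X)/(2*g))
m(o) = o²*(-2 + o/2) (m(o) = (o*(o*(-4 + o)/(2*o)))*o = (o*(-2 + o/2))*o = o²*(-2 + o/2))
-m(V) = -(-82)²*(-4 - 82)/2 = -6724*(-86)/2 = -1*(-289132) = 289132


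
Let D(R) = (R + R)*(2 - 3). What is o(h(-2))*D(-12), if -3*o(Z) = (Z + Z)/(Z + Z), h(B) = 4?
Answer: -8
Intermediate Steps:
o(Z) = -⅓ (o(Z) = -(Z + Z)/(3*(Z + Z)) = -2*Z/(3*(2*Z)) = -2*Z*1/(2*Z)/3 = -⅓*1 = -⅓)
D(R) = -2*R (D(R) = (2*R)*(-1) = -2*R)
o(h(-2))*D(-12) = -(-2)*(-12)/3 = -⅓*24 = -8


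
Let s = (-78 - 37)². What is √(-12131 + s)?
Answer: √1094 ≈ 33.076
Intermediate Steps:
s = 13225 (s = (-115)² = 13225)
√(-12131 + s) = √(-12131 + 13225) = √1094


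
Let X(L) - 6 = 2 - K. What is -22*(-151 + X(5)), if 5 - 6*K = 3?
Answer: 9460/3 ≈ 3153.3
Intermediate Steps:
K = 1/3 (K = 5/6 - 1/6*3 = 5/6 - 1/2 = 1/3 ≈ 0.33333)
X(L) = 23/3 (X(L) = 6 + (2 - 1*1/3) = 6 + (2 - 1/3) = 6 + 5/3 = 23/3)
-22*(-151 + X(5)) = -22*(-151 + 23/3) = -22*(-430/3) = 9460/3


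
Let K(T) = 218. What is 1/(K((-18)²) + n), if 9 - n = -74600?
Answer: 1/74827 ≈ 1.3364e-5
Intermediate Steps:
n = 74609 (n = 9 - 1*(-74600) = 9 + 74600 = 74609)
1/(K((-18)²) + n) = 1/(218 + 74609) = 1/74827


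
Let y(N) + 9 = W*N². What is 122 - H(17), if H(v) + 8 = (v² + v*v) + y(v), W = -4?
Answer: 717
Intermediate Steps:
y(N) = -9 - 4*N²
H(v) = -17 - 2*v² (H(v) = -8 + ((v² + v*v) + (-9 - 4*v²)) = -8 + ((v² + v²) + (-9 - 4*v²)) = -8 + (2*v² + (-9 - 4*v²)) = -8 + (-9 - 2*v²) = -17 - 2*v²)
122 - H(17) = 122 - (-17 - 2*17²) = 122 - (-17 - 2*289) = 122 - (-17 - 578) = 122 - 1*(-595) = 122 + 595 = 717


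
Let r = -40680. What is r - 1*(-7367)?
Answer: -33313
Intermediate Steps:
r - 1*(-7367) = -40680 - 1*(-7367) = -40680 + 7367 = -33313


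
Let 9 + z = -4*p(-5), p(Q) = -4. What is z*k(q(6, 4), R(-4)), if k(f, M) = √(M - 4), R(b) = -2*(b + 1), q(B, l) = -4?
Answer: 7*√2 ≈ 9.8995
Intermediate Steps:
R(b) = -2 - 2*b (R(b) = -2*(1 + b) = -2 - 2*b)
k(f, M) = √(-4 + M)
z = 7 (z = -9 - 4*(-4) = -9 + 16 = 7)
z*k(q(6, 4), R(-4)) = 7*√(-4 + (-2 - 2*(-4))) = 7*√(-4 + (-2 + 8)) = 7*√(-4 + 6) = 7*√2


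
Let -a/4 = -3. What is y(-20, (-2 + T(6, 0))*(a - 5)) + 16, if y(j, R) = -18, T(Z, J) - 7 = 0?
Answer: -2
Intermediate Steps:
a = 12 (a = -4*(-3) = 12)
T(Z, J) = 7 (T(Z, J) = 7 + 0 = 7)
y(-20, (-2 + T(6, 0))*(a - 5)) + 16 = -18 + 16 = -2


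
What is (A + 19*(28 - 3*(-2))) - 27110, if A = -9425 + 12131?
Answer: -23758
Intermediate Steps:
A = 2706
(A + 19*(28 - 3*(-2))) - 27110 = (2706 + 19*(28 - 3*(-2))) - 27110 = (2706 + 19*(28 + 6)) - 27110 = (2706 + 19*34) - 27110 = (2706 + 646) - 27110 = 3352 - 27110 = -23758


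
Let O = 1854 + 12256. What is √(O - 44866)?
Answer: 2*I*√7689 ≈ 175.37*I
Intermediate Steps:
O = 14110
√(O - 44866) = √(14110 - 44866) = √(-30756) = 2*I*√7689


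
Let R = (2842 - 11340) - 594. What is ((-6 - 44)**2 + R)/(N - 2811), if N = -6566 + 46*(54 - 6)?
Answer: 6592/7169 ≈ 0.91951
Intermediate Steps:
N = -4358 (N = -6566 + 46*48 = -6566 + 2208 = -4358)
R = -9092 (R = -8498 - 594 = -9092)
((-6 - 44)**2 + R)/(N - 2811) = ((-6 - 44)**2 - 9092)/(-4358 - 2811) = ((-50)**2 - 9092)/(-7169) = (2500 - 9092)*(-1/7169) = -6592*(-1/7169) = 6592/7169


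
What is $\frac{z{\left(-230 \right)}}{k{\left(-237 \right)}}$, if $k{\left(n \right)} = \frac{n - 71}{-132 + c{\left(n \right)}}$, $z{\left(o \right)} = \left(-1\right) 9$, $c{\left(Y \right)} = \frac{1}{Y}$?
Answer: $- \frac{93855}{24332} \approx -3.8573$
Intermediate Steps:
$z{\left(o \right)} = -9$
$k{\left(n \right)} = \frac{-71 + n}{-132 + \frac{1}{n}}$ ($k{\left(n \right)} = \frac{n - 71}{-132 + \frac{1}{n}} = \frac{-71 + n}{-132 + \frac{1}{n}}$)
$\frac{z{\left(-230 \right)}}{k{\left(-237 \right)}} = - \frac{9}{\left(-237\right) \frac{1}{-1 + 132 \left(-237\right)} \left(71 - -237\right)} = - \frac{9}{\left(-237\right) \frac{1}{-1 - 31284} \left(71 + 237\right)} = - \frac{9}{\left(-237\right) \frac{1}{-31285} \cdot 308} = - \frac{9}{\left(-237\right) \left(- \frac{1}{31285}\right) 308} = - \frac{9}{\frac{72996}{31285}} = \left(-9\right) \frac{31285}{72996} = - \frac{93855}{24332}$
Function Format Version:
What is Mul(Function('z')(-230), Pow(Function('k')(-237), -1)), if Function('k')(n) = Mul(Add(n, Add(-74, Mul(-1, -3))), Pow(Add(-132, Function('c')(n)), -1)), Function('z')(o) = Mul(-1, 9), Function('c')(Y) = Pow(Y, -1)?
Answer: Rational(-93855, 24332) ≈ -3.8573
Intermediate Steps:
Function('z')(o) = -9
Function('k')(n) = Mul(Pow(Add(-132, Pow(n, -1)), -1), Add(-71, n)) (Function('k')(n) = Mul(Add(n, Add(-74, Mul(-1, -3))), Pow(Add(-132, Pow(n, -1)), -1)) = Mul(Add(n, Add(-74, 3)), Pow(Add(-132, Pow(n, -1)), -1)) = Mul(Add(n, -71), Pow(Add(-132, Pow(n, -1)), -1)) = Mul(Add(-71, n), Pow(Add(-132, Pow(n, -1)), -1)) = Mul(Pow(Add(-132, Pow(n, -1)), -1), Add(-71, n)))
Mul(Function('z')(-230), Pow(Function('k')(-237), -1)) = Mul(-9, Pow(Mul(-237, Pow(Add(-1, Mul(132, -237)), -1), Add(71, Mul(-1, -237))), -1)) = Mul(-9, Pow(Mul(-237, Pow(Add(-1, -31284), -1), Add(71, 237)), -1)) = Mul(-9, Pow(Mul(-237, Pow(-31285, -1), 308), -1)) = Mul(-9, Pow(Mul(-237, Rational(-1, 31285), 308), -1)) = Mul(-9, Pow(Rational(72996, 31285), -1)) = Mul(-9, Rational(31285, 72996)) = Rational(-93855, 24332)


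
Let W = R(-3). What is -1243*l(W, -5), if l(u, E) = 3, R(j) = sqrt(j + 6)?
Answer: -3729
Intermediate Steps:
R(j) = sqrt(6 + j)
W = sqrt(3) (W = sqrt(6 - 3) = sqrt(3) ≈ 1.7320)
-1243*l(W, -5) = -1243*3 = -3729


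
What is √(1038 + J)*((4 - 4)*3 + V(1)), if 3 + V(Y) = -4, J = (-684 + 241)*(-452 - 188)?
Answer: -7*√284558 ≈ -3734.1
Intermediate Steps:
J = 283520 (J = -443*(-640) = 283520)
V(Y) = -7 (V(Y) = -3 - 4 = -7)
√(1038 + J)*((4 - 4)*3 + V(1)) = √(1038 + 283520)*((4 - 4)*3 - 7) = √284558*(0*3 - 7) = √284558*(0 - 7) = √284558*(-7) = -7*√284558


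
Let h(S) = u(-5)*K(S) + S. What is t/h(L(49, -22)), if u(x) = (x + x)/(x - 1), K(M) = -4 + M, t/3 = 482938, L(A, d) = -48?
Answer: -2173221/202 ≈ -10759.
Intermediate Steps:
t = 1448814 (t = 3*482938 = 1448814)
u(x) = 2*x/(-1 + x) (u(x) = (2*x)/(-1 + x) = 2*x/(-1 + x))
h(S) = -20/3 + 8*S/3 (h(S) = (2*(-5)/(-1 - 5))*(-4 + S) + S = (2*(-5)/(-6))*(-4 + S) + S = (2*(-5)*(-⅙))*(-4 + S) + S = 5*(-4 + S)/3 + S = (-20/3 + 5*S/3) + S = -20/3 + 8*S/3)
t/h(L(49, -22)) = 1448814/(-20/3 + (8/3)*(-48)) = 1448814/(-20/3 - 128) = 1448814/(-404/3) = 1448814*(-3/404) = -2173221/202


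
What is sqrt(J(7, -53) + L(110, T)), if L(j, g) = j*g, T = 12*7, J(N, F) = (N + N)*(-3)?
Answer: 3*sqrt(1022) ≈ 95.906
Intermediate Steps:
J(N, F) = -6*N (J(N, F) = (2*N)*(-3) = -6*N)
T = 84
L(j, g) = g*j
sqrt(J(7, -53) + L(110, T)) = sqrt(-6*7 + 84*110) = sqrt(-42 + 9240) = sqrt(9198) = 3*sqrt(1022)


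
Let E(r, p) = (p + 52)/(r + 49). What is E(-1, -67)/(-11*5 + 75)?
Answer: -1/64 ≈ -0.015625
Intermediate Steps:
E(r, p) = (52 + p)/(49 + r)
E(-1, -67)/(-11*5 + 75) = ((52 - 67)/(49 - 1))/(-11*5 + 75) = (-15/48)/(-55 + 75) = ((1/48)*(-15))/20 = (1/20)*(-5/16) = -1/64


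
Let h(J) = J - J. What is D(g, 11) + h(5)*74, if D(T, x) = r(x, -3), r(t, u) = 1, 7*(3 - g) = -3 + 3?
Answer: 1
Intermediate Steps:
g = 3 (g = 3 - (-3 + 3)/7 = 3 - ⅐*0 = 3 + 0 = 3)
h(J) = 0
D(T, x) = 1
D(g, 11) + h(5)*74 = 1 + 0*74 = 1 + 0 = 1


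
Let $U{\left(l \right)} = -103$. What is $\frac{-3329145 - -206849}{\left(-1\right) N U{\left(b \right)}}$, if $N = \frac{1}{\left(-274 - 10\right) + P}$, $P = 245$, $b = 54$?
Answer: $\frac{121769544}{103} \approx 1.1822 \cdot 10^{6}$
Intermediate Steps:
$N = - \frac{1}{39}$ ($N = \frac{1}{\left(-274 - 10\right) + 245} = \frac{1}{-284 + 245} = \frac{1}{-39} = - \frac{1}{39} \approx -0.025641$)
$\frac{-3329145 - -206849}{\left(-1\right) N U{\left(b \right)}} = \frac{-3329145 - -206849}{\left(-1\right) \left(\left(- \frac{1}{39}\right) \left(-103\right)\right)} = \frac{-3329145 + 206849}{\left(-1\right) \frac{103}{39}} = - \frac{3122296}{- \frac{103}{39}} = \left(-3122296\right) \left(- \frac{39}{103}\right) = \frac{121769544}{103}$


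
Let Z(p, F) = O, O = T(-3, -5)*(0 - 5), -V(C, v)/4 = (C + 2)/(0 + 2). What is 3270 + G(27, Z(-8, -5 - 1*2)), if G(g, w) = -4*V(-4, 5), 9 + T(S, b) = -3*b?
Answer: 3254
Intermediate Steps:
T(S, b) = -9 - 3*b
V(C, v) = -4 - 2*C (V(C, v) = -4*(C + 2)/(0 + 2) = -4*(2 + C)/2 = -4*(1 + C/2) = -4 - 2*C)
O = -30 (O = (-9 - 3*(-5))*(0 - 5) = (-9 + 15)*(-5) = 6*(-5) = -30)
Z(p, F) = -30
G(g, w) = -16 (G(g, w) = -4*(-4 - 2*(-4)) = -4*(-4 + 8) = -4*4 = -16)
3270 + G(27, Z(-8, -5 - 1*2)) = 3270 - 16 = 3254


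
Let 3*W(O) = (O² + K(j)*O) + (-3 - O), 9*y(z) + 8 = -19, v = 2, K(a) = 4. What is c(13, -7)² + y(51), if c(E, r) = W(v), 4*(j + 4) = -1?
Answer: 22/9 ≈ 2.4444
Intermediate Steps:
j = -17/4 (j = -4 + (¼)*(-1) = -4 - ¼ = -17/4 ≈ -4.2500)
y(z) = -3 (y(z) = -8/9 + (⅑)*(-19) = -8/9 - 19/9 = -3)
W(O) = -1 + O + O²/3 (W(O) = ((O² + 4*O) + (-3 - O))/3 = (-3 + O² + 3*O)/3 = -1 + O + O²/3)
c(E, r) = 7/3 (c(E, r) = -1 + 2 + (⅓)*2² = -1 + 2 + (⅓)*4 = -1 + 2 + 4/3 = 7/3)
c(13, -7)² + y(51) = (7/3)² - 3 = 49/9 - 3 = 22/9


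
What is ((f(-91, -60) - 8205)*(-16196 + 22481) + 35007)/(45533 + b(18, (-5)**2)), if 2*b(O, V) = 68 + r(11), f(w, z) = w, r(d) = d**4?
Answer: -104210706/105775 ≈ -985.21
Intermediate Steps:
b(O, V) = 14709/2 (b(O, V) = (68 + 11**4)/2 = (68 + 14641)/2 = (1/2)*14709 = 14709/2)
((f(-91, -60) - 8205)*(-16196 + 22481) + 35007)/(45533 + b(18, (-5)**2)) = ((-91 - 8205)*(-16196 + 22481) + 35007)/(45533 + 14709/2) = (-8296*6285 + 35007)/(105775/2) = (-52140360 + 35007)*(2/105775) = -52105353*2/105775 = -104210706/105775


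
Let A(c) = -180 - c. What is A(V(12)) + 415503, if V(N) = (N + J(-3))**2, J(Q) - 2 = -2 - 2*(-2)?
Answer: 415067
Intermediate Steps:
J(Q) = 4 (J(Q) = 2 + (-2 - 2*(-2)) = 2 + (-2 + 4) = 2 + 2 = 4)
V(N) = (4 + N)**2 (V(N) = (N + 4)**2 = (4 + N)**2)
A(V(12)) + 415503 = (-180 - (4 + 12)**2) + 415503 = (-180 - 1*16**2) + 415503 = (-180 - 1*256) + 415503 = (-180 - 256) + 415503 = -436 + 415503 = 415067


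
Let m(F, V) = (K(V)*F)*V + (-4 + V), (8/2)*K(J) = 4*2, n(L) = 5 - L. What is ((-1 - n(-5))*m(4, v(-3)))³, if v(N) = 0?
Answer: 85184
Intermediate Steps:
K(J) = 2 (K(J) = (4*2)/4 = (¼)*8 = 2)
m(F, V) = -4 + V + 2*F*V (m(F, V) = (2*F)*V + (-4 + V) = 2*F*V + (-4 + V) = -4 + V + 2*F*V)
((-1 - n(-5))*m(4, v(-3)))³ = ((-1 - (5 - 1*(-5)))*(-4 + 0 + 2*4*0))³ = ((-1 - (5 + 5))*(-4 + 0 + 0))³ = ((-1 - 1*10)*(-4))³ = ((-1 - 10)*(-4))³ = (-11*(-4))³ = 44³ = 85184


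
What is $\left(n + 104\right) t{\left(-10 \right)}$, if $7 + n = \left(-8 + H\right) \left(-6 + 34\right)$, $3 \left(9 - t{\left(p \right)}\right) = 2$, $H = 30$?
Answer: $\frac{17825}{3} \approx 5941.7$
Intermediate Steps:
$t{\left(p \right)} = \frac{25}{3}$ ($t{\left(p \right)} = 9 - \frac{2}{3} = \frac{25}{3}$)
$n = 609$ ($n = -7 + \left(-8 + 30\right) \left(-6 + 34\right) = -7 + 22 \cdot 28 = -7 + 616 = 609$)
$\left(n + 104\right) t{\left(-10 \right)} = \left(609 + 104\right) \frac{25}{3} = 713 \cdot \frac{25}{3} = \frac{17825}{3}$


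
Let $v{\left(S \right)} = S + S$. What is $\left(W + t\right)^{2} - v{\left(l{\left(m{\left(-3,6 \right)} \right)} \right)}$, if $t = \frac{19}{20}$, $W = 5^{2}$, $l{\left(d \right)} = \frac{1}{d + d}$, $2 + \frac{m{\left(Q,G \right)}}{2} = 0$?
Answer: $\frac{269461}{400} \approx 673.65$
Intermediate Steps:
$m{\left(Q,G \right)} = -4$ ($m{\left(Q,G \right)} = -4 + 2 \cdot 0 = -4 + 0 = -4$)
$l{\left(d \right)} = \frac{1}{2 d}$
$W = 25$
$t = \frac{19}{20}$ ($t = 19 \cdot \frac{1}{20} = \frac{19}{20} \approx 0.95$)
$v{\left(S \right)} = 2 S$
$\left(W + t\right)^{2} - v{\left(l{\left(m{\left(-3,6 \right)} \right)} \right)} = \left(25 + \frac{19}{20}\right)^{2} - 2 \frac{1}{2 \left(-4\right)} = \left(\frac{519}{20}\right)^{2} - 2 \cdot \frac{1}{2} \left(- \frac{1}{4}\right) = \frac{269361}{400} - 2 \left(- \frac{1}{8}\right) = \frac{269361}{400} - - \frac{1}{4} = \frac{269361}{400} + \frac{1}{4} = \frac{269461}{400}$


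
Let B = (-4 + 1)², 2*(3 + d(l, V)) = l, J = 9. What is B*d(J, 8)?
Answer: 27/2 ≈ 13.500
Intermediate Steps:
d(l, V) = -3 + l/2
B = 9 (B = (-3)² = 9)
B*d(J, 8) = 9*(-3 + (½)*9) = 9*(-3 + 9/2) = 9*(3/2) = 27/2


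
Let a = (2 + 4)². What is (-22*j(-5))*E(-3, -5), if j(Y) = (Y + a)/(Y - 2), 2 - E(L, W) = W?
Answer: 682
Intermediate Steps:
a = 36 (a = 6² = 36)
E(L, W) = 2 - W
j(Y) = (36 + Y)/(-2 + Y) (j(Y) = (Y + 36)/(Y - 2) = (36 + Y)/(-2 + Y))
(-22*j(-5))*E(-3, -5) = (-22*(36 - 5)/(-2 - 5))*(2 - 1*(-5)) = (-22*31/(-7))*(2 + 5) = -(-22)*31/7*7 = -22*(-31/7)*7 = (682/7)*7 = 682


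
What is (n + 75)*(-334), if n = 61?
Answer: -45424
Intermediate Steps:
(n + 75)*(-334) = (61 + 75)*(-334) = 136*(-334) = -45424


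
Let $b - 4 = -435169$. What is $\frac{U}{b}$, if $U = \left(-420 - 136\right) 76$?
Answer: $\frac{42256}{435165} \approx 0.097103$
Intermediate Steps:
$b = -435165$ ($b = 4 - 435169 = -435165$)
$U = -42256$ ($U = \left(-556\right) 76 = -42256$)
$\frac{U}{b} = - \frac{42256}{-435165} = \left(-42256\right) \left(- \frac{1}{435165}\right) = \frac{42256}{435165}$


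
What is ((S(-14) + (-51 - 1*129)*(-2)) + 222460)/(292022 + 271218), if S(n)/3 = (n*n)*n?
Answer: 53647/140810 ≈ 0.38099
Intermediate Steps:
S(n) = 3*n³ (S(n) = 3*((n*n)*n) = 3*(n²*n) = 3*n³)
((S(-14) + (-51 - 1*129)*(-2)) + 222460)/(292022 + 271218) = ((3*(-14)³ + (-51 - 1*129)*(-2)) + 222460)/(292022 + 271218) = ((3*(-2744) + (-51 - 129)*(-2)) + 222460)/563240 = ((-8232 - 180*(-2)) + 222460)*(1/563240) = ((-8232 + 360) + 222460)*(1/563240) = (-7872 + 222460)*(1/563240) = 214588*(1/563240) = 53647/140810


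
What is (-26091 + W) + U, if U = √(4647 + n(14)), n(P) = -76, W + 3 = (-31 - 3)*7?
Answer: -26332 + √4571 ≈ -26264.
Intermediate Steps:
W = -241 (W = -3 + (-31 - 3)*7 = -3 - 34*7 = -3 - 238 = -241)
U = √4571 (U = √(4647 - 76) = √4571 ≈ 67.609)
(-26091 + W) + U = (-26091 - 241) + √4571 = -26332 + √4571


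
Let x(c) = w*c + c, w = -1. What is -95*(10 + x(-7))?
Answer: -950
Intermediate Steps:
x(c) = 0 (x(c) = -c + c = 0)
-95*(10 + x(-7)) = -95*(10 + 0) = -95*10 = -950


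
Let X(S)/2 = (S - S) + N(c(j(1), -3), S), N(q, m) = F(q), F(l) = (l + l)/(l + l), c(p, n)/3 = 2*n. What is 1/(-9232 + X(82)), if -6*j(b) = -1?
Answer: -1/9230 ≈ -0.00010834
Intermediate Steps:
j(b) = ⅙ (j(b) = -⅙*(-1) = ⅙)
c(p, n) = 6*n (c(p, n) = 3*(2*n) = 6*n)
F(l) = 1 (F(l) = (2*l)/((2*l)) = (2*l)*(1/(2*l)) = 1)
N(q, m) = 1
X(S) = 2 (X(S) = 2*((S - S) + 1) = 2*(0 + 1) = 2*1 = 2)
1/(-9232 + X(82)) = 1/(-9232 + 2) = 1/(-9230) = -1/9230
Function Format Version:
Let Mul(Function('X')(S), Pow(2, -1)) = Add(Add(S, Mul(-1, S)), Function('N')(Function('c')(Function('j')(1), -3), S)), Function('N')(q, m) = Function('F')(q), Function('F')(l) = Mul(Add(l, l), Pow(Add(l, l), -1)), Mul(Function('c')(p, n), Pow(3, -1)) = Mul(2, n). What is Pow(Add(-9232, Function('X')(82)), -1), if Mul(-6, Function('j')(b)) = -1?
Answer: Rational(-1, 9230) ≈ -0.00010834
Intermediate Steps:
Function('j')(b) = Rational(1, 6) (Function('j')(b) = Mul(Rational(-1, 6), -1) = Rational(1, 6))
Function('c')(p, n) = Mul(6, n) (Function('c')(p, n) = Mul(3, Mul(2, n)) = Mul(6, n))
Function('F')(l) = 1 (Function('F')(l) = Mul(Mul(2, l), Pow(Mul(2, l), -1)) = Mul(Mul(2, l), Mul(Rational(1, 2), Pow(l, -1))) = 1)
Function('N')(q, m) = 1
Function('X')(S) = 2 (Function('X')(S) = Mul(2, Add(Add(S, Mul(-1, S)), 1)) = Mul(2, Add(0, 1)) = Mul(2, 1) = 2)
Pow(Add(-9232, Function('X')(82)), -1) = Pow(Add(-9232, 2), -1) = Pow(-9230, -1) = Rational(-1, 9230)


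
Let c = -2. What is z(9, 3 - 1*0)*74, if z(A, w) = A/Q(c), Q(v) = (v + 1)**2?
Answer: 666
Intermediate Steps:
Q(v) = (1 + v)**2
z(A, w) = A (z(A, w) = A/((1 - 2)**2) = A/((-1)**2) = A/1 = A*1 = A)
z(9, 3 - 1*0)*74 = 9*74 = 666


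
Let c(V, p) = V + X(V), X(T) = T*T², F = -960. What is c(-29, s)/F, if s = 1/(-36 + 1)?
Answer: 12209/480 ≈ 25.435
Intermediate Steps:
s = -1/35 (s = 1/(-35) = -1/35 ≈ -0.028571)
X(T) = T³
c(V, p) = V + V³
c(-29, s)/F = (-29 + (-29)³)/(-960) = (-29 - 24389)*(-1/960) = -24418*(-1/960) = 12209/480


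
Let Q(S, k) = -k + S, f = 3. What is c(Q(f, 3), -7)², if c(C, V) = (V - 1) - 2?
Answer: 100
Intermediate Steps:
Q(S, k) = S - k
c(C, V) = -3 + V (c(C, V) = (-1 + V) - 2 = -3 + V)
c(Q(f, 3), -7)² = (-3 - 7)² = (-10)² = 100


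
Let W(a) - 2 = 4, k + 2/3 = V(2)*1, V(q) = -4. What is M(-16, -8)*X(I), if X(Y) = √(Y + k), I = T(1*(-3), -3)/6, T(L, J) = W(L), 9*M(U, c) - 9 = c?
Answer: I*√33/27 ≈ 0.21276*I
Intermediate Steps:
M(U, c) = 1 + c/9
k = -14/3 (k = -⅔ - 4*1 = -⅔ - 4 = -14/3 ≈ -4.6667)
W(a) = 6 (W(a) = 2 + 4 = 6)
T(L, J) = 6
I = 1 (I = 6/6 = 6*(⅙) = 1)
X(Y) = √(-14/3 + Y) (X(Y) = √(Y - 14/3) = √(-14/3 + Y))
M(-16, -8)*X(I) = (1 + (⅑)*(-8))*(√(-42 + 9*1)/3) = (1 - 8/9)*(√(-42 + 9)/3) = (√(-33)/3)/9 = ((I*√33)/3)/9 = (I*√33/3)/9 = I*√33/27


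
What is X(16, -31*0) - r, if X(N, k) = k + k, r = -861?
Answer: 861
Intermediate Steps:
X(N, k) = 2*k
X(16, -31*0) - r = 2*(-31*0) - 1*(-861) = 2*0 + 861 = 0 + 861 = 861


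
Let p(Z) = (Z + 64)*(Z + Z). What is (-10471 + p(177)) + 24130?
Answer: 98973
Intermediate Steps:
p(Z) = 2*Z*(64 + Z) (p(Z) = (64 + Z)*(2*Z) = 2*Z*(64 + Z))
(-10471 + p(177)) + 24130 = (-10471 + 2*177*(64 + 177)) + 24130 = (-10471 + 2*177*241) + 24130 = (-10471 + 85314) + 24130 = 74843 + 24130 = 98973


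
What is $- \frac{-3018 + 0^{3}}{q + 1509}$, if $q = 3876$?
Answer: $\frac{1006}{1795} \approx 0.56045$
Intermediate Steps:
$- \frac{-3018 + 0^{3}}{q + 1509} = - \frac{-3018 + 0^{3}}{3876 + 1509} = - \frac{-3018 + 0}{5385} = - \frac{-3018}{5385} = \left(-1\right) \left(- \frac{1006}{1795}\right) = \frac{1006}{1795}$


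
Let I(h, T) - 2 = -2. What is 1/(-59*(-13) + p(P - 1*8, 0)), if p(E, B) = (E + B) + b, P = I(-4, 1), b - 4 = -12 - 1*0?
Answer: 1/751 ≈ 0.0013316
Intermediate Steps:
b = -8 (b = 4 + (-12 - 1*0) = 4 + (-12 + 0) = 4 - 12 = -8)
I(h, T) = 0 (I(h, T) = 2 - 2 = 0)
P = 0
p(E, B) = -8 + B + E (p(E, B) = (E + B) - 8 = (B + E) - 8 = -8 + B + E)
1/(-59*(-13) + p(P - 1*8, 0)) = 1/(-59*(-13) + (-8 + 0 + (0 - 1*8))) = 1/(767 + (-8 + 0 + (0 - 8))) = 1/(767 + (-8 + 0 - 8)) = 1/(767 - 16) = 1/751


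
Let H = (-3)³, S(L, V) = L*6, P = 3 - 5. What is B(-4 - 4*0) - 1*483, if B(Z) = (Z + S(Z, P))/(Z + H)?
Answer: -14945/31 ≈ -482.10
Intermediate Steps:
P = -2
S(L, V) = 6*L
H = -27
B(Z) = 7*Z/(-27 + Z) (B(Z) = (Z + 6*Z)/(Z - 27) = (7*Z)/(-27 + Z) = 7*Z/(-27 + Z))
B(-4 - 4*0) - 1*483 = 7*(-4 - 4*0)/(-27 + (-4 - 4*0)) - 1*483 = 7*(-4 + 0)/(-27 + (-4 + 0)) - 483 = 7*(-4)/(-27 - 4) - 483 = 7*(-4)/(-31) - 483 = 7*(-4)*(-1/31) - 483 = 28/31 - 483 = -14945/31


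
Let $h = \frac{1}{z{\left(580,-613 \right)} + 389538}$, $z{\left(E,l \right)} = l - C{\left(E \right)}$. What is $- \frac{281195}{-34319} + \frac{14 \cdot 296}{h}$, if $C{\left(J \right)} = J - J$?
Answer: $\frac{55312111039995}{34319} \approx 1.6117 \cdot 10^{9}$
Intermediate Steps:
$C{\left(J \right)} = 0$
$z{\left(E,l \right)} = l$ ($z{\left(E,l \right)} = l - 0 = l + 0 = l$)
$h = \frac{1}{388925}$ ($h = \frac{1}{-613 + 389538} = \frac{1}{388925} \approx 2.5712 \cdot 10^{-6}$)
$- \frac{281195}{-34319} + \frac{14 \cdot 296}{h} = - \frac{281195}{-34319} + 14 \cdot 296 \frac{1}{\frac{1}{388925}} = \left(-281195\right) \left(- \frac{1}{34319}\right) + 4144 \cdot 388925 = \frac{281195}{34319} + 1611705200 = \frac{55312111039995}{34319}$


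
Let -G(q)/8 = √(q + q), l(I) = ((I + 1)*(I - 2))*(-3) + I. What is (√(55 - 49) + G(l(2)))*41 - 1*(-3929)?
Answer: 3273 + 41*√6 ≈ 3373.4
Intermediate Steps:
l(I) = I - 3*(1 + I)*(-2 + I) (l(I) = ((1 + I)*(-2 + I))*(-3) + I = -3*(1 + I)*(-2 + I) + I = I - 3*(1 + I)*(-2 + I))
G(q) = -8*√2*√q (G(q) = -8*√(q + q) = -8*√2*√q)
(√(55 - 49) + G(l(2)))*41 - 1*(-3929) = (√(55 - 49) - 8*√2*√(6 - 3*2² + 4*2))*41 - 1*(-3929) = (√6 - 8*√2*√(6 - 3*4 + 8))*41 + 3929 = (√6 - 8*√2*√(6 - 12 + 8))*41 + 3929 = (√6 - 8*√2*√2)*41 + 3929 = (√6 - 16)*41 + 3929 = (-16 + √6)*41 + 3929 = (-656 + 41*√6) + 3929 = 3273 + 41*√6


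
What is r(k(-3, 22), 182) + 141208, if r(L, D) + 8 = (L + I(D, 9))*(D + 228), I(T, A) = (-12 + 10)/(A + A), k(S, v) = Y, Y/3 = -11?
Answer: 1148620/9 ≈ 1.2762e+5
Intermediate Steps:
Y = -33 (Y = 3*(-11) = -33)
k(S, v) = -33
I(T, A) = -1/A (I(T, A) = -2*1/(2*A) = -1/A)
r(L, D) = -8 + (228 + D)*(-⅑ + L) (r(L, D) = -8 + (L - 1/9)*(D + 228) = -8 + (L - 1*⅑)*(228 + D) = -8 + (L - ⅑)*(228 + D) = -8 + (-⅑ + L)*(228 + D) = -8 + (228 + D)*(-⅑ + L))
r(k(-3, 22), 182) + 141208 = (-100/3 + 228*(-33) - ⅑*182 + 182*(-33)) + 141208 = (-100/3 - 7524 - 182/9 - 6006) + 141208 = -122252/9 + 141208 = 1148620/9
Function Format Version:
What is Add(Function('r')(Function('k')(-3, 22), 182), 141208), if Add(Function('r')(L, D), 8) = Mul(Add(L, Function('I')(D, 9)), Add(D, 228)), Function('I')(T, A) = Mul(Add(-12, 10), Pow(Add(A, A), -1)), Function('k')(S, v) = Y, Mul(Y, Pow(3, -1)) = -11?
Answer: Rational(1148620, 9) ≈ 1.2762e+5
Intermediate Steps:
Y = -33 (Y = Mul(3, -11) = -33)
Function('k')(S, v) = -33
Function('I')(T, A) = Mul(-1, Pow(A, -1)) (Function('I')(T, A) = Mul(-2, Pow(Mul(2, A), -1)) = Mul(-2, Mul(Rational(1, 2), Pow(A, -1))) = Mul(-1, Pow(A, -1)))
Function('r')(L, D) = Add(-8, Mul(Add(228, D), Add(Rational(-1, 9), L))) (Function('r')(L, D) = Add(-8, Mul(Add(L, Mul(-1, Pow(9, -1))), Add(D, 228))) = Add(-8, Mul(Add(L, Mul(-1, Rational(1, 9))), Add(228, D))) = Add(-8, Mul(Add(L, Rational(-1, 9)), Add(228, D))) = Add(-8, Mul(Add(Rational(-1, 9), L), Add(228, D))) = Add(-8, Mul(Add(228, D), Add(Rational(-1, 9), L))))
Add(Function('r')(Function('k')(-3, 22), 182), 141208) = Add(Add(Rational(-100, 3), Mul(228, -33), Mul(Rational(-1, 9), 182), Mul(182, -33)), 141208) = Add(Add(Rational(-100, 3), -7524, Rational(-182, 9), -6006), 141208) = Add(Rational(-122252, 9), 141208) = Rational(1148620, 9)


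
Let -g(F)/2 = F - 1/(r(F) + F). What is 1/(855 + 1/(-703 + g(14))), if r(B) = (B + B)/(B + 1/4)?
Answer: 332548/284328085 ≈ 0.0011696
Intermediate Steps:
r(B) = 2*B/(1/4 + B) (r(B) = (2*B)/(B + 1*(1/4)) = (2*B)/(B + 1/4) = (2*B)/(1/4 + B) = 2*B/(1/4 + B))
g(F) = -2*F + 2/(F + 8*F/(1 + 4*F)) (g(F) = -2*(F - 1/(8*F/(1 + 4*F) + F)) = -2*(F - 1/(F + 8*F/(1 + 4*F))) = -2*F + 2/(F + 8*F/(1 + 4*F)))
1/(855 + 1/(-703 + g(14))) = 1/(855 + 1/(-703 + 2*(1 - 9*14**2 - 4*14**3 + 4*14)/(14*(9 + 4*14)))) = 1/(855 + 1/(-703 + 2*(1/14)*(1 - 9*196 - 4*2744 + 56)/(9 + 56))) = 1/(855 + 1/(-703 + 2*(1/14)*(1 - 1764 - 10976 + 56)/65)) = 1/(855 + 1/(-703 + 2*(1/14)*(1/65)*(-12683))) = 1/(855 + 1/(-703 - 12683/455)) = 1/(855 + 1/(-332548/455)) = 1/(855 - 455/332548) = 1/(284328085/332548) = 332548/284328085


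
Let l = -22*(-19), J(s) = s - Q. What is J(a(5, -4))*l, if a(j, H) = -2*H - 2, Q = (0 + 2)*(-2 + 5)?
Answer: 0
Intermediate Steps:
Q = 6 (Q = 2*3 = 6)
a(j, H) = -2 - 2*H
J(s) = -6 + s (J(s) = s - 1*6 = s - 6 = -6 + s)
l = 418
J(a(5, -4))*l = (-6 + (-2 - 2*(-4)))*418 = (-6 + (-2 + 8))*418 = (-6 + 6)*418 = 0*418 = 0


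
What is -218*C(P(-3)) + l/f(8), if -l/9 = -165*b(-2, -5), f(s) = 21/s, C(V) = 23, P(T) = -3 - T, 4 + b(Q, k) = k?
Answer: -70738/7 ≈ -10105.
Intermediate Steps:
b(Q, k) = -4 + k
l = -13365 (l = -(-1485)*(-4 - 5) = -(-1485)*(-9) = -9*1485 = -13365)
-218*C(P(-3)) + l/f(8) = -218*23 - 13365/(21/8) = -5014 - 13365/(21*(1/8)) = -5014 - 13365/21/8 = -5014 - 13365*8/21 = -5014 - 35640/7 = -70738/7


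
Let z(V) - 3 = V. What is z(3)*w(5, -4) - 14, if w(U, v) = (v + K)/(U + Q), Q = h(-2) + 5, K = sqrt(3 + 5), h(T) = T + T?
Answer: -18 + 2*sqrt(2) ≈ -15.172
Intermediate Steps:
z(V) = 3 + V
h(T) = 2*T
K = 2*sqrt(2) (K = sqrt(8) = 2*sqrt(2) ≈ 2.8284)
Q = 1 (Q = 2*(-2) + 5 = -4 + 5 = 1)
w(U, v) = (v + 2*sqrt(2))/(1 + U) (w(U, v) = (v + 2*sqrt(2))/(U + 1) = (v + 2*sqrt(2))/(1 + U))
z(3)*w(5, -4) - 14 = (3 + 3)*((-4 + 2*sqrt(2))/(1 + 5)) - 14 = 6*((-4 + 2*sqrt(2))/6) - 14 = 6*(-2/3 + sqrt(2)/3) - 14 = (-4 + 2*sqrt(2)) - 14 = -18 + 2*sqrt(2)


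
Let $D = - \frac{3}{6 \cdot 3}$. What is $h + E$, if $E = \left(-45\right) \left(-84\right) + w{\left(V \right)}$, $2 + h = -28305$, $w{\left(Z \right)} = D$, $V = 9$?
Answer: $- \frac{147163}{6} \approx -24527.0$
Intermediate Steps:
$D = - \frac{1}{6}$ ($D = - \frac{3}{18} = \left(-3\right) \frac{1}{18} = - \frac{1}{6} \approx -0.16667$)
$w{\left(Z \right)} = - \frac{1}{6}$
$h = -28307$ ($h = -2 - 28305 = -28307$)
$E = \frac{22679}{6}$ ($E = \left(-45\right) \left(-84\right) - \frac{1}{6} = 3780 - \frac{1}{6} = \frac{22679}{6} \approx 3779.8$)
$h + E = -28307 + \frac{22679}{6} = - \frac{147163}{6}$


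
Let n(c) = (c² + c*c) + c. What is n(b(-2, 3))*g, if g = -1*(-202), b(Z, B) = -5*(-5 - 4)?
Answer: 827190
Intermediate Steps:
b(Z, B) = 45 (b(Z, B) = -5*(-9) = 45)
n(c) = c + 2*c² (n(c) = (c² + c²) + c = 2*c² + c = c + 2*c²)
g = 202
n(b(-2, 3))*g = (45*(1 + 2*45))*202 = (45*(1 + 90))*202 = (45*91)*202 = 4095*202 = 827190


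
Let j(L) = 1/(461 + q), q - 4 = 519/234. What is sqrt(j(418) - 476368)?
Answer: I*sqrt(632660645629078)/36443 ≈ 690.19*I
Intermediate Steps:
q = 485/78 (q = 4 + 519/234 = 4 + 519*(1/234) = 4 + 173/78 = 485/78 ≈ 6.2179)
j(L) = 78/36443 (j(L) = 1/(461 + 485/78) = 1/(36443/78) = 78/36443)
sqrt(j(418) - 476368) = sqrt(78/36443 - 476368) = sqrt(-17360278946/36443) = I*sqrt(632660645629078)/36443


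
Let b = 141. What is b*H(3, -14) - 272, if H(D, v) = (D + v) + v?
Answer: -3797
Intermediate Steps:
H(D, v) = D + 2*v
b*H(3, -14) - 272 = 141*(3 + 2*(-14)) - 272 = 141*(3 - 28) - 272 = 141*(-25) - 272 = -3525 - 272 = -3797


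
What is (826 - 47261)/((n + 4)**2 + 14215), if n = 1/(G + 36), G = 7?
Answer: -85858315/26313464 ≈ -3.2629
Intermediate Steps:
n = 1/43 (n = 1/(7 + 36) = 1/43 ≈ 0.023256)
(826 - 47261)/((n + 4)**2 + 14215) = (826 - 47261)/((1/43 + 4)**2 + 14215) = -46435/((173/43)**2 + 14215) = -46435/(29929/1849 + 14215) = -46435/26313464/1849 = -46435*1849/26313464 = -85858315/26313464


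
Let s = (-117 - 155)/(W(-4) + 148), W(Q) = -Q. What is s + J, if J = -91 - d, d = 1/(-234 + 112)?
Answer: -215067/2318 ≈ -92.781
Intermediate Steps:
d = -1/122 (d = 1/(-122) = -1/122 ≈ -0.0081967)
s = -34/19 (s = (-117 - 155)/(-1*(-4) + 148) = -272/(4 + 148) = -272/152 = -272*1/152 = -34/19 ≈ -1.7895)
J = -11101/122 (J = -91 - 1*(-1/122) = -91 + 1/122 = -11101/122 ≈ -90.992)
s + J = -34/19 - 11101/122 = -215067/2318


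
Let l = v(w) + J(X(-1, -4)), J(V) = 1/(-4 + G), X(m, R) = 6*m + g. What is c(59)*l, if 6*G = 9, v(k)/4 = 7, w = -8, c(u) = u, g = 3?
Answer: 8142/5 ≈ 1628.4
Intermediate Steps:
X(m, R) = 3 + 6*m (X(m, R) = 6*m + 3 = 3 + 6*m)
v(k) = 28 (v(k) = 4*7 = 28)
G = 3/2 (G = (⅙)*9 = 3/2 ≈ 1.5000)
J(V) = -⅖ (J(V) = 1/(-4 + 3/2) = 1/(-5/2) = -⅖)
l = 138/5 (l = 28 - ⅖ = 138/5 ≈ 27.600)
c(59)*l = 59*(138/5) = 8142/5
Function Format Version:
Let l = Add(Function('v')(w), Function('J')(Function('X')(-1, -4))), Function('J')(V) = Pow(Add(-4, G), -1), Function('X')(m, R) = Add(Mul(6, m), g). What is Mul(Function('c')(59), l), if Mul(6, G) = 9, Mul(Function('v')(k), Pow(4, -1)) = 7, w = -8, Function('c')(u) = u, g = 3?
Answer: Rational(8142, 5) ≈ 1628.4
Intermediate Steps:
Function('X')(m, R) = Add(3, Mul(6, m)) (Function('X')(m, R) = Add(Mul(6, m), 3) = Add(3, Mul(6, m)))
Function('v')(k) = 28 (Function('v')(k) = Mul(4, 7) = 28)
G = Rational(3, 2) (G = Mul(Rational(1, 6), 9) = Rational(3, 2) ≈ 1.5000)
Function('J')(V) = Rational(-2, 5) (Function('J')(V) = Pow(Add(-4, Rational(3, 2)), -1) = Pow(Rational(-5, 2), -1) = Rational(-2, 5))
l = Rational(138, 5) (l = Add(28, Rational(-2, 5)) = Rational(138, 5) ≈ 27.600)
Mul(Function('c')(59), l) = Mul(59, Rational(138, 5)) = Rational(8142, 5)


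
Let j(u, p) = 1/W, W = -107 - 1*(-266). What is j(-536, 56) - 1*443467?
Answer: -70511252/159 ≈ -4.4347e+5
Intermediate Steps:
W = 159 (W = -107 + 266 = 159)
j(u, p) = 1/159
j(-536, 56) - 1*443467 = 1/159 - 1*443467 = 1/159 - 443467 = -70511252/159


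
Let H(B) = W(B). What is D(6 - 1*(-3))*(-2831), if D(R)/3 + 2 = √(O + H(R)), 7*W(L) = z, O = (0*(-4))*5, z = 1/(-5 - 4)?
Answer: 16986 - 2831*I*√7/7 ≈ 16986.0 - 1070.0*I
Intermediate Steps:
z = -⅑ (z = 1/(-9) = -⅑ ≈ -0.11111)
O = 0 (O = 0*5 = 0)
W(L) = -1/63 (W(L) = (⅐)*(-⅑) = -1/63)
H(B) = -1/63
D(R) = -6 + I*√7/7 (D(R) = -6 + 3*√(0 - 1/63) = -6 + 3*√(-1/63) = -6 + 3*(I*√7/21) = -6 + I*√7/7)
D(6 - 1*(-3))*(-2831) = (-6 + I*√7/7)*(-2831) = 16986 - 2831*I*√7/7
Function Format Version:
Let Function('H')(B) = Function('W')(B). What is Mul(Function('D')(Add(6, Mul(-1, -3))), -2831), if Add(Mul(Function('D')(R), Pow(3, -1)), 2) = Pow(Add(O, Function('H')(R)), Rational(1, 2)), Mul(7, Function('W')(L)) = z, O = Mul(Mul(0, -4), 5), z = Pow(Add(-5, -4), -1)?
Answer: Add(16986, Mul(Rational(-2831, 7), I, Pow(7, Rational(1, 2)))) ≈ Add(16986., Mul(-1070.0, I))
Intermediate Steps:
z = Rational(-1, 9) (z = Pow(-9, -1) = Rational(-1, 9) ≈ -0.11111)
O = 0 (O = Mul(0, 5) = 0)
Function('W')(L) = Rational(-1, 63) (Function('W')(L) = Mul(Rational(1, 7), Rational(-1, 9)) = Rational(-1, 63))
Function('H')(B) = Rational(-1, 63)
Function('D')(R) = Add(-6, Mul(Rational(1, 7), I, Pow(7, Rational(1, 2)))) (Function('D')(R) = Add(-6, Mul(3, Pow(Add(0, Rational(-1, 63)), Rational(1, 2)))) = Add(-6, Mul(3, Pow(Rational(-1, 63), Rational(1, 2)))) = Add(-6, Mul(3, Mul(Rational(1, 21), I, Pow(7, Rational(1, 2))))) = Add(-6, Mul(Rational(1, 7), I, Pow(7, Rational(1, 2)))))
Mul(Function('D')(Add(6, Mul(-1, -3))), -2831) = Mul(Add(-6, Mul(Rational(1, 7), I, Pow(7, Rational(1, 2)))), -2831) = Add(16986, Mul(Rational(-2831, 7), I, Pow(7, Rational(1, 2))))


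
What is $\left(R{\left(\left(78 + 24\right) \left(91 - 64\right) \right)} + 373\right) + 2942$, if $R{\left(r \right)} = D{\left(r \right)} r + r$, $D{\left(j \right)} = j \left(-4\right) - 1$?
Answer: $-30334749$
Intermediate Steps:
$D{\left(j \right)} = -1 - 4 j$ ($D{\left(j \right)} = - 4 j - 1 = -1 - 4 j$)
$R{\left(r \right)} = r + r \left(-1 - 4 r\right)$ ($R{\left(r \right)} = \left(-1 - 4 r\right) r + r = r \left(-1 - 4 r\right) + r = r + r \left(-1 - 4 r\right)$)
$\left(R{\left(\left(78 + 24\right) \left(91 - 64\right) \right)} + 373\right) + 2942 = \left(- 4 \left(\left(78 + 24\right) \left(91 - 64\right)\right)^{2} + 373\right) + 2942 = \left(- 4 \left(102 \cdot 27\right)^{2} + 373\right) + 2942 = \left(- 4 \cdot 2754^{2} + 373\right) + 2942 = \left(\left(-4\right) 7584516 + 373\right) + 2942 = \left(-30338064 + 373\right) + 2942 = -30337691 + 2942 = -30334749$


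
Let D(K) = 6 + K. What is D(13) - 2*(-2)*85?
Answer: 359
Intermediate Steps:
D(13) - 2*(-2)*85 = (6 + 13) - 2*(-2)*85 = 19 + 4*85 = 19 + 340 = 359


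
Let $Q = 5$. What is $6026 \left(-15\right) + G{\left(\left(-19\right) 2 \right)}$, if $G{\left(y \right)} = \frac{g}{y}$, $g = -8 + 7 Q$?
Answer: $- \frac{3434847}{38} \approx -90391.0$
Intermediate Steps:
$g = 27$ ($g = -8 + 7 \cdot 5 = -8 + 35 = 27$)
$G{\left(y \right)} = \frac{27}{y}$
$6026 \left(-15\right) + G{\left(\left(-19\right) 2 \right)} = 6026 \left(-15\right) + \frac{27}{\left(-19\right) 2} = -90390 + \frac{27}{-38} = -90390 + 27 \left(- \frac{1}{38}\right) = -90390 - \frac{27}{38} = - \frac{3434847}{38}$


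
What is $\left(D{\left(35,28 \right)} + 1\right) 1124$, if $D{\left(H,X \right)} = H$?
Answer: $40464$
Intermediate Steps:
$\left(D{\left(35,28 \right)} + 1\right) 1124 = \left(35 + 1\right) 1124 = 36 \cdot 1124 = 40464$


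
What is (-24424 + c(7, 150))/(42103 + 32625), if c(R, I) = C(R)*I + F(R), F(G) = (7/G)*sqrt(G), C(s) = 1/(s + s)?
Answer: -170893/523096 + sqrt(7)/74728 ≈ -0.32666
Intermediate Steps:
C(s) = 1/(2*s)
F(G) = 7/sqrt(G)
c(R, I) = 7/sqrt(R) + I/(2*R) (c(R, I) = (1/(2*R))*I + 7/sqrt(R) = I/(2*R) + 7/sqrt(R) = 7/sqrt(R) + I/(2*R))
(-24424 + c(7, 150))/(42103 + 32625) = (-24424 + (7/sqrt(7) + (1/2)*150/7))/(42103 + 32625) = (-24424 + (7*(sqrt(7)/7) + (1/2)*150*(1/7)))/74728 = (-24424 + (sqrt(7) + 75/7))*(1/74728) = (-24424 + (75/7 + sqrt(7)))*(1/74728) = (-170893/7 + sqrt(7))*(1/74728) = -170893/523096 + sqrt(7)/74728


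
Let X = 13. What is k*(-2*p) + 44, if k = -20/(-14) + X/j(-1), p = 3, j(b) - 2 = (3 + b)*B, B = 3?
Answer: 719/28 ≈ 25.679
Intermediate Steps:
j(b) = 11 + 3*b (j(b) = 2 + (3 + b)*3 = 2 + (9 + 3*b) = 11 + 3*b)
k = 171/56 (k = -20/(-14) + 13/(11 + 3*(-1)) = -20*(-1/14) + 13/(11 - 3) = 10/7 + 13/8 = 171/56 ≈ 3.0536)
k*(-2*p) + 44 = 171*(-2*3)/56 + 44 = (171/56)*(-6) + 44 = -513/28 + 44 = 719/28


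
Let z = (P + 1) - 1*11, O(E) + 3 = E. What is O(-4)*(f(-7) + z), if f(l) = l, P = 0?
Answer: 119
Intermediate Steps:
O(E) = -3 + E
z = -10 (z = (0 + 1) - 1*11 = 1 - 11 = -10)
O(-4)*(f(-7) + z) = (-3 - 4)*(-7 - 10) = -7*(-17) = 119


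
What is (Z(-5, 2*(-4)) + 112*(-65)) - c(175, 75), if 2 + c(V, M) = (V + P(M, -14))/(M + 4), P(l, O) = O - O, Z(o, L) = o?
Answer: -575532/79 ≈ -7285.2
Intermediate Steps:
P(l, O) = 0
c(V, M) = -2 + V/(4 + M) (c(V, M) = -2 + (V + 0)/(M + 4) = -2 + V/(4 + M))
(Z(-5, 2*(-4)) + 112*(-65)) - c(175, 75) = (-5 + 112*(-65)) - (-8 + 175 - 2*75)/(4 + 75) = (-5 - 7280) - (-8 + 175 - 150)/79 = -7285 - 17/79 = -575532/79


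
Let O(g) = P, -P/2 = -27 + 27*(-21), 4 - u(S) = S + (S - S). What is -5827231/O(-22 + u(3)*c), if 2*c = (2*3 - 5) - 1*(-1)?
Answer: -5827231/1188 ≈ -4905.1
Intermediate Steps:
u(S) = 4 - S (u(S) = 4 - (S + (S - S)) = 4 - (S + 0) = 4 - S)
c = 1 (c = ((2*3 - 5) - 1*(-1))/2 = ((6 - 5) + 1)/2 = (1 + 1)/2 = (½)*2 = 1)
P = 1188 (P = -2*(-27 + 27*(-21)) = -2*(-27 - 567) = -2*(-594) = 1188)
O(g) = 1188
-5827231/O(-22 + u(3)*c) = -5827231/1188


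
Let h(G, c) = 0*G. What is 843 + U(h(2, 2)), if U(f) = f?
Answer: 843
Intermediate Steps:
h(G, c) = 0
843 + U(h(2, 2)) = 843 + 0 = 843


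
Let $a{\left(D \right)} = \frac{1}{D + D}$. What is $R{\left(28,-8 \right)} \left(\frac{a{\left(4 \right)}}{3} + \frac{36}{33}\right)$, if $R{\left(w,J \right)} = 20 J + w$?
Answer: $- \frac{299}{2} \approx -149.5$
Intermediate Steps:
$R{\left(w,J \right)} = w + 20 J$
$a{\left(D \right)} = \frac{1}{2 D}$
$R{\left(28,-8 \right)} \left(\frac{a{\left(4 \right)}}{3} + \frac{36}{33}\right) = \left(28 + 20 \left(-8\right)\right) \left(\frac{\frac{1}{2} \cdot \frac{1}{4}}{3} + \frac{36}{33}\right) = \left(28 - 160\right) \left(\frac{1}{2} \cdot \frac{1}{4} \cdot \frac{1}{3} + 36 \cdot \frac{1}{33}\right) = - 132 \left(\frac{1}{8} \cdot \frac{1}{3} + \frac{12}{11}\right) = - 132 \left(\frac{1}{24} + \frac{12}{11}\right) = \left(-132\right) \frac{299}{264} = - \frac{299}{2}$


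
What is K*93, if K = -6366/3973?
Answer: -592038/3973 ≈ -149.02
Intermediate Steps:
K = -6366/3973 (K = -6366*1/3973 = -6366/3973 ≈ -1.6023)
K*93 = -6366/3973*93 = -592038/3973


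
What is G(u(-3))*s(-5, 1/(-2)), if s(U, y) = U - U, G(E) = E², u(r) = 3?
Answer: 0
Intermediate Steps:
s(U, y) = 0
G(u(-3))*s(-5, 1/(-2)) = 3²*0 = 9*0 = 0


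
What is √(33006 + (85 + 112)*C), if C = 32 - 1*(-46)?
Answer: 2*√12093 ≈ 219.94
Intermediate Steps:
C = 78 (C = 32 + 46 = 78)
√(33006 + (85 + 112)*C) = √(33006 + (85 + 112)*78) = √(33006 + 197*78) = √(33006 + 15366) = √48372 = 2*√12093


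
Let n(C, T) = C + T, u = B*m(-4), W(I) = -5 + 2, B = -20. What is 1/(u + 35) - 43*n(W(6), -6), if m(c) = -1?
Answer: 21286/55 ≈ 387.02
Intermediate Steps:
W(I) = -3
u = 20 (u = -20*(-1) = 20)
1/(u + 35) - 43*n(W(6), -6) = 1/(20 + 35) - 43*(-3 - 6) = 1/55 - 43*(-9) = 1/55 + 387 = 21286/55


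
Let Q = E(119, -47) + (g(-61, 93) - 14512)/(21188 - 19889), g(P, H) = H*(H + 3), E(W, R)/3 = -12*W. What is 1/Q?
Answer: -1299/5570500 ≈ -0.00023319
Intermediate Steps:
E(W, R) = -36*W (E(W, R) = 3*(-12*W) = -36*W)
g(P, H) = H*(3 + H)
Q = -5570500/1299 (Q = -36*119 + (93*(3 + 93) - 14512)/(21188 - 19889) = -4284 + (93*96 - 14512)/1299 = -4284 + (8928 - 14512)*(1/1299) = -4284 - 5584*1/1299 = -4284 - 5584/1299 = -5570500/1299 ≈ -4288.3)
1/Q = 1/(-5570500/1299) = -1299/5570500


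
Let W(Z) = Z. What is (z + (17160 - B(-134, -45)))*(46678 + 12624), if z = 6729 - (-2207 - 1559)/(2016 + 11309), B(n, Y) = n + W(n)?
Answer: 19089064197882/13325 ≈ 1.4326e+9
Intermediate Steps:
B(n, Y) = 2*n (B(n, Y) = n + n = 2*n)
z = 89667691/13325 (z = 6729 - (-3766)/13325 = 6729 - 1*(-3766/13325) = 6729 + 3766/13325 = 89667691/13325 ≈ 6729.3)
(z + (17160 - B(-134, -45)))*(46678 + 12624) = (89667691/13325 + (17160 - 2*(-134)))*(46678 + 12624) = (89667691/13325 + (17160 - 1*(-268)))*59302 = (89667691/13325 + (17160 + 268))*59302 = (89667691/13325 + 17428)*59302 = (321895791/13325)*59302 = 19089064197882/13325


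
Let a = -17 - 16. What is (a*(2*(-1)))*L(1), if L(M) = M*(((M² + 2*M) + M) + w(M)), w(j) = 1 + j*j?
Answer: 396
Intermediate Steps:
w(j) = 1 + j²
a = -33
L(M) = M*(1 + 2*M² + 3*M) (L(M) = M*(((M² + 2*M) + M) + (1 + M²)) = M*((M² + 3*M) + (1 + M²)) = M*(1 + 2*M² + 3*M))
(a*(2*(-1)))*L(1) = (-66*(-1))*(1*(1 + 2*1² + 3*1)) = (-33*(-2))*(1*(1 + 2*1 + 3)) = 66*(1*(1 + 2 + 3)) = 66*(1*6) = 66*6 = 396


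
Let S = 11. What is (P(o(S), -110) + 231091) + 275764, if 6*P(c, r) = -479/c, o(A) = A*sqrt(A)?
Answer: 506855 - 479*sqrt(11)/726 ≈ 5.0685e+5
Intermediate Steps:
o(A) = A**(3/2)
P(c, r) = -479/(6*c) (P(c, r) = (-479/c)/6 = -479/(6*c))
(P(o(S), -110) + 231091) + 275764 = (-479*sqrt(11)/121/6 + 231091) + 275764 = (-479*sqrt(11)/726 + 231091) + 275764 = (231091 - 479*sqrt(11)/726) + 275764 = 506855 - 479*sqrt(11)/726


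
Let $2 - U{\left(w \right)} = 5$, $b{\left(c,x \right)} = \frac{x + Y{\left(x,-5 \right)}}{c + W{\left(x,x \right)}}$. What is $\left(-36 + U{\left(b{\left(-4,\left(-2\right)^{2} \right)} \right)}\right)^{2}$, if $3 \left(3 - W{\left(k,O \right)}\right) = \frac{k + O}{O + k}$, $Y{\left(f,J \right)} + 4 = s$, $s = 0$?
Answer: $1521$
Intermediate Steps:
$Y{\left(f,J \right)} = -4$ ($Y{\left(f,J \right)} = -4 + 0 = -4$)
$W{\left(k,O \right)} = \frac{8}{3}$ ($W{\left(k,O \right)} = 3 - \frac{\left(k + O\right) \frac{1}{O + k}}{3} = 3 - \frac{\left(O + k\right) \frac{1}{O + k}}{3} = 3 - \frac{1}{3} = \frac{8}{3}$)
$b{\left(c,x \right)} = \frac{-4 + x}{\frac{8}{3} + c}$ ($b{\left(c,x \right)} = \frac{x - 4}{c + \frac{8}{3}} = \frac{-4 + x}{\frac{8}{3} + c}$)
$U{\left(w \right)} = -3$ ($U{\left(w \right)} = 2 - 5 = -3$)
$\left(-36 + U{\left(b{\left(-4,\left(-2\right)^{2} \right)} \right)}\right)^{2} = \left(-36 - 3\right)^{2} = \left(-39\right)^{2} = 1521$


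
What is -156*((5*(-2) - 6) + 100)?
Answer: -13104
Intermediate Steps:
-156*((5*(-2) - 6) + 100) = -156*((-10 - 6) + 100) = -156*(-16 + 100) = -156*84 = -13104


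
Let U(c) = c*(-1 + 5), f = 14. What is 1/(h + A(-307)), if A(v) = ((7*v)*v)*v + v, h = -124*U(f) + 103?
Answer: -1/202548249 ≈ -4.9371e-9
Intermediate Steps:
U(c) = 4*c (U(c) = c*4 = 4*c)
h = -6841 (h = -496*14 + 103 = -124*56 + 103 = -6944 + 103 = -6841)
A(v) = v + 7*v**3 (A(v) = (7*v**2)*v + v = 7*v**3 + v = v + 7*v**3)
1/(h + A(-307)) = 1/(-6841 + (-307 + 7*(-307)**3)) = 1/(-6841 + (-307 + 7*(-28934443))) = 1/(-6841 + (-307 - 202541101)) = 1/(-6841 - 202541408) = 1/(-202548249) = -1/202548249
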